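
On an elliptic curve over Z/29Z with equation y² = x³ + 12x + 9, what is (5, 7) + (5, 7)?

tangent at (5, 7): λ = (3·5² + 12)/(2·7) ≡ 0/14. 14⁻¹ ≡ 27 (mod 29), so λ ≡ 0·27 ≡ 0.
  x = λ² - 5 - 5 = 0 - 10 ≡ 19; y = λ·(5 - 19) - 7 ≡ 22. → (19, 22)

(19, 22)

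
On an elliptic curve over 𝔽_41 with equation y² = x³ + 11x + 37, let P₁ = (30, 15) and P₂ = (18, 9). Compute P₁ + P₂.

(24, 29)

(30, 15) + (18, 9). λ = (9 - 15)/(18 - 30) ≡ 35/29 mod 41. 29⁻¹ ≡ 17 (mod 41), so λ ≡ 21.
  x = λ² - 30 - 18 = 441 - 48 ≡ 24; y = λ·(30 - 24) - 15 ≡ 29. → (24, 29)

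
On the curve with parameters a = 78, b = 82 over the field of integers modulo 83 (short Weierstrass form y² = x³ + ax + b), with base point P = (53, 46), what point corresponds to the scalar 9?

Repeated addition: build up to 9P.
2P: tangent at (53, 46): λ = (3·53² + 78)/(2·46) ≡ 39/9. 9⁻¹ ≡ 37 (mod 83) since 9·37 = 333 ≡ 1, so λ ≡ 39·37 ≡ 32.
  x = λ² - 53 - 53 = 1024 - 106 ≡ 5; y = λ·(53 - 5) - 46 ≡ 79. → (5, 79)
3P: (5, 79) + (53, 46). λ = (46 - 79)/(53 - 5) ≡ 50/48 mod 83. 48⁻¹ ≡ 64 (mod 83) since 48·64 = 3072 ≡ 1, so λ ≡ 46.
  x = λ² - 5 - 53 = 2116 - 58 ≡ 66; y = λ·(5 - 66) - 79 ≡ 20. → (66, 20)
4P: (66, 20) + (53, 46). λ = (46 - 20)/(53 - 66) ≡ 26/70 mod 83. 70⁻¹ ≡ 51 (mod 83), so λ ≡ 81.
  x = λ² - 66 - 53 = 6561 - 119 ≡ 51; y = λ·(66 - 51) - 20 ≡ 33. → (51, 33)
5P: (51, 33) + (53, 46). λ = (46 - 33)/(53 - 51) ≡ 13/2 mod 83. 2⁻¹ ≡ 42 (mod 83), so λ ≡ 48.
  x = λ² - 51 - 53 = 2304 - 104 ≡ 42; y = λ·(51 - 42) - 33 ≡ 67. → (42, 67)
6P: (42, 67) + (53, 46). λ = (46 - 67)/(53 - 42) ≡ 62/11 mod 83. 11⁻¹ ≡ 68 (mod 83), so λ ≡ 66.
  x = λ² - 42 - 53 = 4356 - 95 ≡ 28; y = λ·(42 - 28) - 67 ≡ 27. → (28, 27)
7P: (28, 27) + (53, 46). λ = (46 - 27)/(53 - 28) ≡ 19/25 mod 83. 25⁻¹ ≡ 10 (mod 83), so λ ≡ 24.
  x = λ² - 28 - 53 = 576 - 81 ≡ 80; y = λ·(28 - 80) - 27 ≡ 53. → (80, 53)
8P: (80, 53) + (53, 46). λ = (46 - 53)/(53 - 80) ≡ 76/56 mod 83. 56⁻¹ ≡ 43 (mod 83), so λ ≡ 31.
  x = λ² - 80 - 53 = 961 - 133 ≡ 81; y = λ·(80 - 81) - 53 ≡ 82. → (81, 82)
9P: (81, 82) + (53, 46). λ = (46 - 82)/(53 - 81) ≡ 47/55 mod 83. 55⁻¹ ≡ 80 (mod 83), so λ ≡ 25.
  x = λ² - 81 - 53 = 625 - 134 ≡ 76; y = λ·(81 - 76) - 82 ≡ 43. → (76, 43)

(76, 43)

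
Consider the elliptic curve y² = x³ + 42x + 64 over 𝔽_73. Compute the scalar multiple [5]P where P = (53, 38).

Repeated addition: build up to 5P.
2P: tangent at (53, 38): λ = (3·53² + 42)/(2·38) ≡ 1/3. 3⁻¹ ≡ 49 (mod 73) since 3·49 = 147 ≡ 1, so λ ≡ 1·49 ≡ 49.
  x = λ² - 53 - 53 = 2401 - 106 ≡ 32; y = λ·(53 - 32) - 38 ≡ 42. → (32, 42)
3P: (32, 42) + (53, 38). λ = (38 - 42)/(53 - 32) ≡ 69/21 mod 73. 21⁻¹ ≡ 7 (mod 73) since 21·7 = 147 ≡ 1, so λ ≡ 45.
  x = λ² - 32 - 53 = 2025 - 85 ≡ 42; y = λ·(32 - 42) - 42 ≡ 19. → (42, 19)
4P: (42, 19) + (53, 38). λ = (38 - 19)/(53 - 42) ≡ 19/11 mod 73. 11⁻¹ ≡ 20 (mod 73) since 11·20 = 220 ≡ 1, so λ ≡ 15.
  x = λ² - 42 - 53 = 225 - 95 ≡ 57; y = λ·(42 - 57) - 19 ≡ 48. → (57, 48)
5P: (57, 48) + (53, 38). λ = (38 - 48)/(53 - 57) ≡ 63/69 mod 73. 69⁻¹ ≡ 18 (mod 73) since 69·18 = 1242 ≡ 1, so λ ≡ 39.
  x = λ² - 57 - 53 = 1521 - 110 ≡ 24; y = λ·(57 - 24) - 48 ≡ 71. → (24, 71)

(24, 71)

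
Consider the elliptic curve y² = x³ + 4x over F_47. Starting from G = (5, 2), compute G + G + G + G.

(28, 16)

Repeated addition: build up to 4G.
2G: tangent at (5, 2): λ = (3·5² + 4)/(2·2) ≡ 32/4. 4⁻¹ ≡ 12 (mod 47), so λ ≡ 32·12 ≡ 8.
  x = λ² - 5 - 5 = 64 - 10 ≡ 7; y = λ·(5 - 7) - 2 ≡ 29. → (7, 29)
3G: (7, 29) + (5, 2). λ = (2 - 29)/(5 - 7) ≡ 20/45 mod 47. 45⁻¹ ≡ 23 (mod 47), so λ ≡ 37.
  x = λ² - 7 - 5 = 1369 - 12 ≡ 41; y = λ·(7 - 41) - 29 ≡ 29. → (41, 29)
4G: (41, 29) + (5, 2). λ = (2 - 29)/(5 - 41) ≡ 20/11 mod 47. 11⁻¹ ≡ 30 (mod 47) since 11·30 = 330 ≡ 1, so λ ≡ 36.
  x = λ² - 41 - 5 = 1296 - 46 ≡ 28; y = λ·(41 - 28) - 29 ≡ 16. → (28, 16)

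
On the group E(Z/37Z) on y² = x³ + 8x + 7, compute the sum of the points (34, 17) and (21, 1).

(3, 24)

(34, 17) + (21, 1). λ = (1 - 17)/(21 - 34) ≡ 21/24 mod 37. 24⁻¹ ≡ 17 (mod 37) since 24·17 = 408 ≡ 1, so λ ≡ 24.
  x = λ² - 34 - 21 = 576 - 55 ≡ 3; y = λ·(34 - 3) - 17 ≡ 24. → (3, 24)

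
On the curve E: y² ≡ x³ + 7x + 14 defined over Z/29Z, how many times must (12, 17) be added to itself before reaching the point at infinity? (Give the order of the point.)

2P: tangent at (12, 17): λ = (3·12² + 7)/(2·17) ≡ 4/5. 5⁻¹ ≡ 6 (mod 29), so λ ≡ 4·6 ≡ 24.
  x = λ² - 12 - 12 = 576 - 24 ≡ 1; y = λ·(12 - 1) - 17 ≡ 15. → (1, 15)
3P: (1, 15) + (12, 17). λ = (17 - 15)/(12 - 1) ≡ 2/11 mod 29. 11⁻¹ ≡ 8 (mod 29), so λ ≡ 16.
  x = λ² - 1 - 12 = 256 - 13 ≡ 11; y = λ·(1 - 11) - 15 ≡ 28. → (11, 28)
4P: (11, 28) + (12, 17). λ = (17 - 28)/(12 - 11) ≡ 18/1 mod 29. 1⁻¹ ≡ 1 (mod 29) since 1·1 = 1 ≡ 1, so λ ≡ 18.
  x = λ² - 11 - 12 = 324 - 23 ≡ 11; y = λ·(11 - 11) - 28 ≡ 1. → (11, 1)
5P: (11, 1) + (12, 17). λ = (17 - 1)/(12 - 11) ≡ 16/1 mod 29. 1⁻¹ ≡ 1 (mod 29), so λ ≡ 16.
  x = λ² - 11 - 12 = 256 - 23 ≡ 1; y = λ·(11 - 1) - 1 ≡ 14. → (1, 14)
6P: (1, 14) + (12, 17). λ = (17 - 14)/(12 - 1) ≡ 3/11 mod 29. 11⁻¹ ≡ 8 (mod 29) since 11·8 = 88 ≡ 1, so λ ≡ 24.
  x = λ² - 1 - 12 = 576 - 13 ≡ 12; y = λ·(1 - 12) - 14 ≡ 12. → (12, 12)
7P: (12, 12) + (12, 17): same x and y₁ ≡ -y₂, so the sum is the point at infinity.
7P = the point at infinity, so the order is 7.

7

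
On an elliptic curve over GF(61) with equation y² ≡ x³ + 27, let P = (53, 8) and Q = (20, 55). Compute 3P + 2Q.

(16, 6)

First 3P:
Repeated addition: build up to 3P.
2P: tangent at (53, 8): λ = (3·53² + 0)/(2·8) ≡ 9/16. 16⁻¹ ≡ 42 (mod 61) since 16·42 = 672 ≡ 1, so λ ≡ 9·42 ≡ 12.
  x = λ² - 53 - 53 = 144 - 106 ≡ 38; y = λ·(53 - 38) - 8 ≡ 50. → (38, 50)
3P: (38, 50) + (53, 8). λ = (8 - 50)/(53 - 38) ≡ 19/15 mod 61. 15⁻¹ ≡ 57 (mod 61) since 15·57 = 855 ≡ 1, so λ ≡ 46.
  x = λ² - 38 - 53 = 2116 - 91 ≡ 12; y = λ·(38 - 12) - 50 ≡ 48. → (12, 48)
3P = (12, 48).
Next 2Q:
Repeated addition: build up to 2Q.
2Q: tangent at (20, 55): λ = (3·20² + 0)/(2·55) ≡ 41/49. 49⁻¹ ≡ 5 (mod 61) since 49·5 = 245 ≡ 1, so λ ≡ 41·5 ≡ 22.
  x = λ² - 20 - 20 = 484 - 40 ≡ 17; y = λ·(20 - 17) - 55 ≡ 11. → (17, 11)
2Q = (17, 11).
Finally 3P + 2Q:
(12, 48) + (17, 11). λ = (11 - 48)/(17 - 12) ≡ 24/5 mod 61. 5⁻¹ ≡ 49 (mod 61), so λ ≡ 17.
  x = λ² - 12 - 17 = 289 - 29 ≡ 16; y = λ·(12 - 16) - 48 ≡ 6. → (16, 6)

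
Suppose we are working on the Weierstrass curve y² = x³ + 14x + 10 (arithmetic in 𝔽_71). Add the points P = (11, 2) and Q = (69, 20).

(3, 47)

(11, 2) + (69, 20). λ = (20 - 2)/(69 - 11) ≡ 18/58 mod 71. 58⁻¹ ≡ 60 (mod 71), so λ ≡ 15.
  x = λ² - 11 - 69 = 225 - 80 ≡ 3; y = λ·(11 - 3) - 2 ≡ 47. → (3, 47)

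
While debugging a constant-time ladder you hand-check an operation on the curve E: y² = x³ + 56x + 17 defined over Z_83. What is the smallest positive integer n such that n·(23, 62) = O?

2P: tangent at (23, 62): λ = (3·23² + 56)/(2·62) ≡ 66/41. 41⁻¹ ≡ 81 (mod 83) since 41·81 = 3321 ≡ 1, so λ ≡ 66·81 ≡ 34.
  x = λ² - 23 - 23 = 1156 - 46 ≡ 31; y = λ·(23 - 31) - 62 ≡ 81. → (31, 81)
3P: (31, 81) + (23, 62). λ = (62 - 81)/(23 - 31) ≡ 64/75 mod 83. 75⁻¹ ≡ 31 (mod 83), so λ ≡ 75.
  x = λ² - 31 - 23 = 5625 - 54 ≡ 10; y = λ·(31 - 10) - 81 ≡ 0. → (10, 0)
4P: (10, 0) + (23, 62). λ = (62 - 0)/(23 - 10) ≡ 62/13 mod 83. 13⁻¹ ≡ 32 (mod 83), so λ ≡ 75.
  x = λ² - 10 - 23 = 5625 - 33 ≡ 31; y = λ·(10 - 31) - 0 ≡ 2. → (31, 2)
5P: (31, 2) + (23, 62). λ = (62 - 2)/(23 - 31) ≡ 60/75 mod 83. 75⁻¹ ≡ 31 (mod 83) since 75·31 = 2325 ≡ 1, so λ ≡ 34.
  x = λ² - 31 - 23 = 1156 - 54 ≡ 23; y = λ·(31 - 23) - 2 ≡ 21. → (23, 21)
6P: (23, 21) + (23, 62): same x and y₁ ≡ -y₂, so the sum is O.
6P = O, so the order is 6.

6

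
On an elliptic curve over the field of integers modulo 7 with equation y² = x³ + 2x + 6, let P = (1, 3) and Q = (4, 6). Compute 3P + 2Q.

(3, 5)

First 3P:
Repeated addition: build up to 3P.
2P: tangent at (1, 3): λ = (3·1² + 2)/(2·3) ≡ 5/6. 6⁻¹ ≡ 6 (mod 7) since 6·6 = 36 ≡ 1, so λ ≡ 5·6 ≡ 2.
  x = λ² - 1 - 1 = 4 - 2 ≡ 2; y = λ·(1 - 2) - 3 ≡ 2. → (2, 2)
3P: (2, 2) + (1, 3). λ = (3 - 2)/(1 - 2) ≡ 1/6 mod 7. 6⁻¹ ≡ 6 (mod 7), so λ ≡ 6.
  x = λ² - 2 - 1 = 36 - 3 ≡ 5; y = λ·(2 - 5) - 2 ≡ 1. → (5, 1)
3P = (5, 1).
Next 2Q:
Repeated addition: build up to 2Q.
2Q: tangent at (4, 6): λ = (3·4² + 2)/(2·6) ≡ 1/5. 5⁻¹ ≡ 3 (mod 7), so λ ≡ 1·3 ≡ 3.
  x = λ² - 4 - 4 = 9 - 8 ≡ 1; y = λ·(4 - 1) - 6 ≡ 3. → (1, 3)
2Q = (1, 3).
Finally 3P + 2Q:
(5, 1) + (1, 3). λ = (3 - 1)/(1 - 5) ≡ 2/3 mod 7. 3⁻¹ ≡ 5 (mod 7), so λ ≡ 3.
  x = λ² - 5 - 1 = 9 - 6 ≡ 3; y = λ·(5 - 3) - 1 ≡ 5. → (3, 5)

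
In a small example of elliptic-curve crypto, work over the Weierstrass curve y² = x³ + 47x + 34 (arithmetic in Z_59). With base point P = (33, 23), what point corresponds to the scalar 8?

(6, 58)

Double-and-add on 8 = (1000)₂. Start with P = (33, 23) for the leading 1-bit.
double: tangent at (33, 23): λ = (3·33² + 47)/(2·23) ≡ 10/46. 46⁻¹ ≡ 9 (mod 59), so λ ≡ 10·9 ≡ 31.
  x = λ² - 33 - 33 = 961 - 66 ≡ 10; y = λ·(33 - 10) - 23 ≡ 41. → (10, 41)
double: tangent at (10, 41): λ = (3·10² + 47)/(2·41) ≡ 52/23. 23⁻¹ ≡ 18 (mod 59) since 23·18 = 414 ≡ 1, so λ ≡ 52·18 ≡ 51.
  x = λ² - 10 - 10 = 2601 - 20 ≡ 44; y = λ·(10 - 44) - 41 ≡ 54. → (44, 54)
double: tangent at (44, 54): λ = (3·44² + 47)/(2·54) ≡ 14/49. 49⁻¹ ≡ 53 (mod 59), so λ ≡ 14·53 ≡ 34.
  x = λ² - 44 - 44 = 1156 - 88 ≡ 6; y = λ·(44 - 6) - 54 ≡ 58. → (6, 58)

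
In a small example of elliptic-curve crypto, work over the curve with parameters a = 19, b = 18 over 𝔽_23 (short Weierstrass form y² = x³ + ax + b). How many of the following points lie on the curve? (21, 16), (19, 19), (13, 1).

(21, 16): 16² ≡ 3, rhs ≡ 18 → off.
(19, 19): 19² ≡ 16, rhs ≡ 16 → on.
(13, 1): 1² ≡ 1, rhs ≡ 1 → on.

2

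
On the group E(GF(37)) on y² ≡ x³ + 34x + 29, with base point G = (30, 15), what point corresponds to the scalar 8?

(35, 29)

Repeated addition: build up to 8G.
2G: tangent at (30, 15): λ = (3·30² + 34)/(2·15) ≡ 33/30. 30⁻¹ ≡ 21 (mod 37), so λ ≡ 33·21 ≡ 27.
  x = λ² - 30 - 30 = 729 - 60 ≡ 3; y = λ·(30 - 3) - 15 ≡ 11. → (3, 11)
3G: (3, 11) + (30, 15). λ = (15 - 11)/(30 - 3) ≡ 4/27 mod 37. 27⁻¹ ≡ 11 (mod 37), so λ ≡ 7.
  x = λ² - 3 - 30 = 49 - 33 ≡ 16; y = λ·(3 - 16) - 11 ≡ 9. → (16, 9)
4G: (16, 9) + (30, 15). λ = (15 - 9)/(30 - 16) ≡ 6/14 mod 37. 14⁻¹ ≡ 8 (mod 37) since 14·8 = 112 ≡ 1, so λ ≡ 11.
  x = λ² - 16 - 30 = 121 - 46 ≡ 1; y = λ·(16 - 1) - 9 ≡ 8. → (1, 8)
5G: (1, 8) + (30, 15). λ = (15 - 8)/(30 - 1) ≡ 7/29 mod 37. 29⁻¹ ≡ 23 (mod 37), so λ ≡ 13.
  x = λ² - 1 - 30 = 169 - 31 ≡ 27; y = λ·(1 - 27) - 8 ≡ 24. → (27, 24)
6G: (27, 24) + (30, 15). λ = (15 - 24)/(30 - 27) ≡ 28/3 mod 37. 3⁻¹ ≡ 25 (mod 37) since 3·25 = 75 ≡ 1, so λ ≡ 34.
  x = λ² - 27 - 30 = 1156 - 57 ≡ 26; y = λ·(27 - 26) - 24 ≡ 10. → (26, 10)
7G: (26, 10) + (30, 15). λ = (15 - 10)/(30 - 26) ≡ 5/4 mod 37. 4⁻¹ ≡ 28 (mod 37), so λ ≡ 29.
  x = λ² - 26 - 30 = 841 - 56 ≡ 8; y = λ·(26 - 8) - 10 ≡ 31. → (8, 31)
8G: (8, 31) + (30, 15). λ = (15 - 31)/(30 - 8) ≡ 21/22 mod 37. 22⁻¹ ≡ 32 (mod 37) since 22·32 = 704 ≡ 1, so λ ≡ 6.
  x = λ² - 8 - 30 = 36 - 38 ≡ 35; y = λ·(8 - 35) - 31 ≡ 29. → (35, 29)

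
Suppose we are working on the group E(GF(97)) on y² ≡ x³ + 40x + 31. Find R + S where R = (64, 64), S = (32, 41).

(9, 21)

(64, 64) + (32, 41). λ = (41 - 64)/(32 - 64) ≡ 74/65 mod 97. 65⁻¹ ≡ 3 (mod 97), so λ ≡ 28.
  x = λ² - 64 - 32 = 784 - 96 ≡ 9; y = λ·(64 - 9) - 64 ≡ 21. → (9, 21)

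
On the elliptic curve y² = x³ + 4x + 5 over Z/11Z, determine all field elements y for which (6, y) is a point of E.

x³ + 4x + 5 = 245 ≡ 3 (mod 11).
Square roots of 3 mod 11: 5 and 6 (since 5² = 25 ≡ 3).

5, 6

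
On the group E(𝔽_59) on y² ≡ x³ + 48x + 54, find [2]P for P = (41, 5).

tangent at (41, 5): λ = (3·41² + 48)/(2·5) ≡ 17/10. 10⁻¹ ≡ 6 (mod 59) since 10·6 = 60 ≡ 1, so λ ≡ 17·6 ≡ 43.
  x = λ² - 41 - 41 = 1849 - 82 ≡ 56; y = λ·(41 - 56) - 5 ≡ 58. → (56, 58)

(56, 58)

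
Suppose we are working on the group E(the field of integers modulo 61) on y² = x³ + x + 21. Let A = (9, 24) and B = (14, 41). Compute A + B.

(9, 24) + (14, 41). λ = (41 - 24)/(14 - 9) ≡ 17/5 mod 61. 5⁻¹ ≡ 49 (mod 61), so λ ≡ 40.
  x = λ² - 9 - 14 = 1600 - 23 ≡ 52; y = λ·(9 - 52) - 24 ≡ 25. → (52, 25)

(52, 25)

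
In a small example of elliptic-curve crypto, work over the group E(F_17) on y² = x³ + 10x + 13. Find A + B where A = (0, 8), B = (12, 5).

(0, 8) + (12, 5). λ = (5 - 8)/(12 - 0) ≡ 14/12 mod 17. 12⁻¹ ≡ 10 (mod 17) since 12·10 = 120 ≡ 1, so λ ≡ 4.
  x = λ² - 0 - 12 = 16 - 12 ≡ 4; y = λ·(0 - 4) - 8 ≡ 10. → (4, 10)

(4, 10)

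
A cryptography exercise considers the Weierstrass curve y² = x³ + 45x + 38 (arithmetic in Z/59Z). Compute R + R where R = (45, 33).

(26, 50)

tangent at (45, 33): λ = (3·45² + 45)/(2·33) ≡ 43/7. 7⁻¹ ≡ 17 (mod 59), so λ ≡ 43·17 ≡ 23.
  x = λ² - 45 - 45 = 529 - 90 ≡ 26; y = λ·(45 - 26) - 33 ≡ 50. → (26, 50)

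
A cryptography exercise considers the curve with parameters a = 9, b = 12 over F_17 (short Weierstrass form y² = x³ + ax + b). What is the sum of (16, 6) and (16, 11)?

O

The two points share x = 16 and their y-coordinates satisfy 6 + 11 ≡ 0 (mod 17), so they are inverses. Their sum is ∞.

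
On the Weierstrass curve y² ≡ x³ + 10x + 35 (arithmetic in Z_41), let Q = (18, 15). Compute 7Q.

(28, 2)

Repeated addition: build up to 7Q.
2Q: tangent at (18, 15): λ = (3·18² + 10)/(2·15) ≡ 39/30. 30⁻¹ ≡ 26 (mod 41) since 30·26 = 780 ≡ 1, so λ ≡ 39·26 ≡ 30.
  x = λ² - 18 - 18 = 900 - 36 ≡ 3; y = λ·(18 - 3) - 15 ≡ 25. → (3, 25)
3Q: (3, 25) + (18, 15). λ = (15 - 25)/(18 - 3) ≡ 31/15 mod 41. 15⁻¹ ≡ 11 (mod 41), so λ ≡ 13.
  x = λ² - 3 - 18 = 169 - 21 ≡ 25; y = λ·(3 - 25) - 25 ≡ 17. → (25, 17)
4Q: (25, 17) + (18, 15). λ = (15 - 17)/(18 - 25) ≡ 39/34 mod 41. 34⁻¹ ≡ 35 (mod 41), so λ ≡ 12.
  x = λ² - 25 - 18 = 144 - 43 ≡ 19; y = λ·(25 - 19) - 17 ≡ 14. → (19, 14)
5Q: (19, 14) + (18, 15). λ = (15 - 14)/(18 - 19) ≡ 1/40 mod 41. 40⁻¹ ≡ 40 (mod 41), so λ ≡ 40.
  x = λ² - 19 - 18 = 1600 - 37 ≡ 5; y = λ·(19 - 5) - 14 ≡ 13. → (5, 13)
6Q: (5, 13) + (18, 15). λ = (15 - 13)/(18 - 5) ≡ 2/13 mod 41. 13⁻¹ ≡ 19 (mod 41), so λ ≡ 38.
  x = λ² - 5 - 18 = 1444 - 23 ≡ 27; y = λ·(5 - 27) - 13 ≡ 12. → (27, 12)
7Q: (27, 12) + (18, 15). λ = (15 - 12)/(18 - 27) ≡ 3/32 mod 41. 32⁻¹ ≡ 9 (mod 41), so λ ≡ 27.
  x = λ² - 27 - 18 = 729 - 45 ≡ 28; y = λ·(27 - 28) - 12 ≡ 2. → (28, 2)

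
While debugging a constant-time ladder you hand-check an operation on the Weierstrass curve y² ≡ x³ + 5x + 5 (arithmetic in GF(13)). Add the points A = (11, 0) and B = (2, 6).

(12, 5)

(11, 0) + (2, 6). λ = (6 - 0)/(2 - 11) ≡ 6/4 mod 13. 4⁻¹ ≡ 10 (mod 13) since 4·10 = 40 ≡ 1, so λ ≡ 8.
  x = λ² - 11 - 2 = 64 - 13 ≡ 12; y = λ·(11 - 12) - 0 ≡ 5. → (12, 5)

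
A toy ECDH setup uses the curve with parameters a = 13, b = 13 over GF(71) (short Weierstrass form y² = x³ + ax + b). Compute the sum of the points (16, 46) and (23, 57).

(62, 44)

(16, 46) + (23, 57). λ = (57 - 46)/(23 - 16) ≡ 11/7 mod 71. 7⁻¹ ≡ 61 (mod 71) since 7·61 = 427 ≡ 1, so λ ≡ 32.
  x = λ² - 16 - 23 = 1024 - 39 ≡ 62; y = λ·(16 - 62) - 46 ≡ 44. → (62, 44)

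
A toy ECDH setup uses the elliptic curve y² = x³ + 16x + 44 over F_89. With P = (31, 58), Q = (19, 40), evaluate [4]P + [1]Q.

First 4P:
Repeated addition: build up to 4P.
2P: tangent at (31, 58): λ = (3·31² + 16)/(2·58) ≡ 51/27. 27⁻¹ ≡ 33 (mod 89) since 27·33 = 891 ≡ 1, so λ ≡ 51·33 ≡ 81.
  x = λ² - 31 - 31 = 6561 - 62 ≡ 2; y = λ·(31 - 2) - 58 ≡ 66. → (2, 66)
3P: (2, 66) + (31, 58). λ = (58 - 66)/(31 - 2) ≡ 81/29 mod 89. 29⁻¹ ≡ 43 (mod 89), so λ ≡ 12.
  x = λ² - 2 - 31 = 144 - 33 ≡ 22; y = λ·(2 - 22) - 66 ≡ 50. → (22, 50)
4P: (22, 50) + (31, 58). λ = (58 - 50)/(31 - 22) ≡ 8/9 mod 89. 9⁻¹ ≡ 10 (mod 89), so λ ≡ 80.
  x = λ² - 22 - 31 = 6400 - 53 ≡ 28; y = λ·(22 - 28) - 50 ≡ 4. → (28, 4)
4P = (28, 4).
Finally 4P + Q:
(28, 4) + (19, 40). λ = (40 - 4)/(19 - 28) ≡ 36/80 mod 89. 80⁻¹ ≡ 79 (mod 89) since 80·79 = 6320 ≡ 1, so λ ≡ 85.
  x = λ² - 28 - 19 = 7225 - 47 ≡ 58; y = λ·(28 - 58) - 4 ≡ 27. → (58, 27)

(58, 27)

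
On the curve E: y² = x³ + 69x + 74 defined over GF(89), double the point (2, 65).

tangent at (2, 65): λ = (3·2² + 69)/(2·65) ≡ 81/41. 41⁻¹ ≡ 76 (mod 89) since 41·76 = 3116 ≡ 1, so λ ≡ 81·76 ≡ 15.
  x = λ² - 2 - 2 = 225 - 4 ≡ 43; y = λ·(2 - 43) - 65 ≡ 32. → (43, 32)

(43, 32)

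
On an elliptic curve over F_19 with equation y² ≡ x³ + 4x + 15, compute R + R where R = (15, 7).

tangent at (15, 7): λ = (3·15² + 4)/(2·7) ≡ 14/14. 14⁻¹ ≡ 15 (mod 19), so λ ≡ 14·15 ≡ 1.
  x = λ² - 15 - 15 = 1 - 30 ≡ 9; y = λ·(15 - 9) - 7 ≡ 18. → (9, 18)

(9, 18)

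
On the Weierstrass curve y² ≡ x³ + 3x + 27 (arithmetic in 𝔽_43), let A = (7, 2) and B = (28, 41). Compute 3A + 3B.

First 3A:
Repeated addition: build up to 3A.
2A: tangent at (7, 2): λ = (3·7² + 3)/(2·2) ≡ 21/4. 4⁻¹ ≡ 11 (mod 43) since 4·11 = 44 ≡ 1, so λ ≡ 21·11 ≡ 16.
  x = λ² - 7 - 7 = 256 - 14 ≡ 27; y = λ·(7 - 27) - 2 ≡ 22. → (27, 22)
3A: (27, 22) + (7, 2). λ = (2 - 22)/(7 - 27) ≡ 23/23 mod 43. 23⁻¹ ≡ 15 (mod 43), so λ ≡ 1.
  x = λ² - 27 - 7 = 1 - 34 ≡ 10; y = λ·(27 - 10) - 22 ≡ 38. → (10, 38)
3A = (10, 38).
Next 3B:
Repeated addition: build up to 3B.
2B: tangent at (28, 41): λ = (3·28² + 3)/(2·41) ≡ 33/39. 39⁻¹ ≡ 32 (mod 43), so λ ≡ 33·32 ≡ 24.
  x = λ² - 28 - 28 = 576 - 56 ≡ 4; y = λ·(28 - 4) - 41 ≡ 19. → (4, 19)
3B: (4, 19) + (28, 41). λ = (41 - 19)/(28 - 4) ≡ 22/24 mod 43. 24⁻¹ ≡ 9 (mod 43) since 24·9 = 216 ≡ 1, so λ ≡ 26.
  x = λ² - 4 - 28 = 676 - 32 ≡ 42; y = λ·(4 - 42) - 19 ≡ 25. → (42, 25)
3B = (42, 25).
Finally 3A + 3B:
(10, 38) + (42, 25). λ = (25 - 38)/(42 - 10) ≡ 30/32 mod 43. 32⁻¹ ≡ 39 (mod 43) since 32·39 = 1248 ≡ 1, so λ ≡ 9.
  x = λ² - 10 - 42 = 81 - 52 ≡ 29; y = λ·(10 - 29) - 38 ≡ 6. → (29, 6)

(29, 6)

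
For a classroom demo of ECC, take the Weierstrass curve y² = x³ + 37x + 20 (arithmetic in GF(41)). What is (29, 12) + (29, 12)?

tangent at (29, 12): λ = (3·29² + 37)/(2·12) ≡ 18/24. 24⁻¹ ≡ 12 (mod 41) since 24·12 = 288 ≡ 1, so λ ≡ 18·12 ≡ 11.
  x = λ² - 29 - 29 = 121 - 58 ≡ 22; y = λ·(29 - 22) - 12 ≡ 24. → (22, 24)

(22, 24)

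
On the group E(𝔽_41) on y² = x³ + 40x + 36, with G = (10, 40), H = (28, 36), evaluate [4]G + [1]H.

First 4G:
Double-and-add on 4 = (100)₂. Start with G = (10, 40) for the leading 1-bit.
double: tangent at (10, 40): λ = (3·10² + 40)/(2·40) ≡ 12/39. 39⁻¹ ≡ 20 (mod 41) since 39·20 = 780 ≡ 1, so λ ≡ 12·20 ≡ 35.
  x = λ² - 10 - 10 = 1225 - 20 ≡ 16; y = λ·(10 - 16) - 40 ≡ 37. → (16, 37)
double: tangent at (16, 37): λ = (3·16² + 40)/(2·37) ≡ 29/33. 33⁻¹ ≡ 5 (mod 41), so λ ≡ 29·5 ≡ 22.
  x = λ² - 16 - 16 = 484 - 32 ≡ 1; y = λ·(16 - 1) - 37 ≡ 6. → (1, 6)
4G = (1, 6).
Finally 4G + H:
(1, 6) + (28, 36). λ = (36 - 6)/(28 - 1) ≡ 30/27 mod 41. 27⁻¹ ≡ 38 (mod 41), so λ ≡ 33.
  x = λ² - 1 - 28 = 1089 - 29 ≡ 35; y = λ·(1 - 35) - 6 ≡ 20. → (35, 20)

(35, 20)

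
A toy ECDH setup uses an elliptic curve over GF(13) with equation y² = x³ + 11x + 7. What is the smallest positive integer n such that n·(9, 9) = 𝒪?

2P: tangent at (9, 9): λ = (3·9² + 11)/(2·9) ≡ 7/5. 5⁻¹ ≡ 8 (mod 13), so λ ≡ 7·8 ≡ 4.
  x = λ² - 9 - 9 = 16 - 18 ≡ 11; y = λ·(9 - 11) - 9 ≡ 9. → (11, 9)
3P: (11, 9) + (9, 9). λ = (9 - 9)/(9 - 11) ≡ 0/11 mod 13. 11⁻¹ ≡ 6 (mod 13), so λ ≡ 0.
  x = λ² - 11 - 9 = 0 - 20 ≡ 6; y = λ·(11 - 6) - 9 ≡ 4. → (6, 4)
4P: (6, 4) + (9, 9). λ = (9 - 4)/(9 - 6) ≡ 5/3 mod 13. 3⁻¹ ≡ 9 (mod 13), so λ ≡ 6.
  x = λ² - 6 - 9 = 36 - 15 ≡ 8; y = λ·(6 - 8) - 4 ≡ 10. → (8, 10)
5P: (8, 10) + (9, 9). λ = (9 - 10)/(9 - 8) ≡ 12/1 mod 13. 1⁻¹ ≡ 1 (mod 13) since 1·1 = 1 ≡ 1, so λ ≡ 12.
  x = λ² - 8 - 9 = 144 - 17 ≡ 10; y = λ·(8 - 10) - 10 ≡ 5. → (10, 5)
6P: (10, 5) + (9, 9). λ = (9 - 5)/(9 - 10) ≡ 4/12 mod 13. 12⁻¹ ≡ 12 (mod 13) since 12·12 = 144 ≡ 1, so λ ≡ 9.
  x = λ² - 10 - 9 = 81 - 19 ≡ 10; y = λ·(10 - 10) - 5 ≡ 8. → (10, 8)
7P: (10, 8) + (9, 9). λ = (9 - 8)/(9 - 10) ≡ 1/12 mod 13. 12⁻¹ ≡ 12 (mod 13), so λ ≡ 12.
  x = λ² - 10 - 9 = 144 - 19 ≡ 8; y = λ·(10 - 8) - 8 ≡ 3. → (8, 3)
8P: (8, 3) + (9, 9). λ = (9 - 3)/(9 - 8) ≡ 6/1 mod 13. 1⁻¹ ≡ 1 (mod 13) since 1·1 = 1 ≡ 1, so λ ≡ 6.
  x = λ² - 8 - 9 = 36 - 17 ≡ 6; y = λ·(8 - 6) - 3 ≡ 9. → (6, 9)
9P: (6, 9) + (9, 9). λ = (9 - 9)/(9 - 6) ≡ 0/3 mod 13. 3⁻¹ ≡ 9 (mod 13), so λ ≡ 0.
  x = λ² - 6 - 9 = 0 - 15 ≡ 11; y = λ·(6 - 11) - 9 ≡ 4. → (11, 4)
10P: (11, 4) + (9, 9). λ = (9 - 4)/(9 - 11) ≡ 5/11 mod 13. 11⁻¹ ≡ 6 (mod 13), so λ ≡ 4.
  x = λ² - 11 - 9 = 16 - 20 ≡ 9; y = λ·(11 - 9) - 4 ≡ 4. → (9, 4)
11P: (9, 4) + (9, 9): same x and y₁ ≡ -y₂, so the sum is 𝒪.
11P = 𝒪, so the order is 11.

11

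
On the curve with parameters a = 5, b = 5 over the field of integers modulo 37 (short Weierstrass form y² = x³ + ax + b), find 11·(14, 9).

(36, 6)

Write Q = (14, 9).
Repeated addition: build up to 11Q.
2Q: tangent at (14, 9): λ = (3·14² + 5)/(2·9) ≡ 1/18. 18⁻¹ ≡ 35 (mod 37) since 18·35 = 630 ≡ 1, so λ ≡ 1·35 ≡ 35.
  x = λ² - 14 - 14 = 1225 - 28 ≡ 13; y = λ·(14 - 13) - 9 ≡ 26. → (13, 26)
3Q: (13, 26) + (14, 9). λ = (9 - 26)/(14 - 13) ≡ 20/1 mod 37. 1⁻¹ ≡ 1 (mod 37) since 1·1 = 1 ≡ 1, so λ ≡ 20.
  x = λ² - 13 - 14 = 400 - 27 ≡ 3; y = λ·(13 - 3) - 26 ≡ 26. → (3, 26)
4Q: (3, 26) + (14, 9). λ = (9 - 26)/(14 - 3) ≡ 20/11 mod 37. 11⁻¹ ≡ 27 (mod 37), so λ ≡ 22.
  x = λ² - 3 - 14 = 484 - 17 ≡ 23; y = λ·(3 - 23) - 26 ≡ 15. → (23, 15)
5Q: (23, 15) + (14, 9). λ = (9 - 15)/(14 - 23) ≡ 31/28 mod 37. 28⁻¹ ≡ 4 (mod 37) since 28·4 = 112 ≡ 1, so λ ≡ 13.
  x = λ² - 23 - 14 = 169 - 37 ≡ 21; y = λ·(23 - 21) - 15 ≡ 11. → (21, 11)
6Q: (21, 11) + (14, 9). λ = (9 - 11)/(14 - 21) ≡ 35/30 mod 37. 30⁻¹ ≡ 21 (mod 37) since 30·21 = 630 ≡ 1, so λ ≡ 32.
  x = λ² - 21 - 14 = 1024 - 35 ≡ 27; y = λ·(21 - 27) - 11 ≡ 19. → (27, 19)
7Q: (27, 19) + (14, 9). λ = (9 - 19)/(14 - 27) ≡ 27/24 mod 37. 24⁻¹ ≡ 17 (mod 37), so λ ≡ 15.
  x = λ² - 27 - 14 = 225 - 41 ≡ 36; y = λ·(27 - 36) - 19 ≡ 31. → (36, 31)
8Q: (36, 31) + (14, 9). λ = (9 - 31)/(14 - 36) ≡ 15/15 mod 37. 15⁻¹ ≡ 5 (mod 37) since 15·5 = 75 ≡ 1, so λ ≡ 1.
  x = λ² - 36 - 14 = 1 - 50 ≡ 25; y = λ·(36 - 25) - 31 ≡ 17. → (25, 17)
9Q: (25, 17) + (14, 9). λ = (9 - 17)/(14 - 25) ≡ 29/26 mod 37. 26⁻¹ ≡ 10 (mod 37) since 26·10 = 260 ≡ 1, so λ ≡ 31.
  x = λ² - 25 - 14 = 961 - 39 ≡ 34; y = λ·(25 - 34) - 17 ≡ 0. → (34, 0)
10Q: (34, 0) + (14, 9). λ = (9 - 0)/(14 - 34) ≡ 9/17 mod 37. 17⁻¹ ≡ 24 (mod 37) since 17·24 = 408 ≡ 1, so λ ≡ 31.
  x = λ² - 34 - 14 = 961 - 48 ≡ 25; y = λ·(34 - 25) - 0 ≡ 20. → (25, 20)
11Q: (25, 20) + (14, 9). λ = (9 - 20)/(14 - 25) ≡ 26/26 mod 37. 26⁻¹ ≡ 10 (mod 37), so λ ≡ 1.
  x = λ² - 25 - 14 = 1 - 39 ≡ 36; y = λ·(25 - 36) - 20 ≡ 6. → (36, 6)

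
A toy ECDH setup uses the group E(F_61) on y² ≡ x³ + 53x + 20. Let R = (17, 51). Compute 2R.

(8, 23)

tangent at (17, 51): λ = (3·17² + 53)/(2·51) ≡ 5/41. 41⁻¹ ≡ 3 (mod 61) since 41·3 = 123 ≡ 1, so λ ≡ 5·3 ≡ 15.
  x = λ² - 17 - 17 = 225 - 34 ≡ 8; y = λ·(17 - 8) - 51 ≡ 23. → (8, 23)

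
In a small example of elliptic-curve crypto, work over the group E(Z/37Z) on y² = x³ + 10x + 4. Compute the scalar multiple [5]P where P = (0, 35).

Repeated addition: build up to 5P.
2P: tangent at (0, 35): λ = (3·0² + 10)/(2·35) ≡ 10/33. 33⁻¹ ≡ 9 (mod 37), so λ ≡ 10·9 ≡ 16.
  x = λ² - 0 - 0 = 256 - 0 ≡ 34; y = λ·(0 - 34) - 35 ≡ 13. → (34, 13)
3P: (34, 13) + (0, 35). λ = (35 - 13)/(0 - 34) ≡ 22/3 mod 37. 3⁻¹ ≡ 25 (mod 37) since 3·25 = 75 ≡ 1, so λ ≡ 32.
  x = λ² - 34 - 0 = 1024 - 34 ≡ 28; y = λ·(34 - 28) - 13 ≡ 31. → (28, 31)
4P: (28, 31) + (0, 35). λ = (35 - 31)/(0 - 28) ≡ 4/9 mod 37. 9⁻¹ ≡ 33 (mod 37) since 9·33 = 297 ≡ 1, so λ ≡ 21.
  x = λ² - 28 - 0 = 441 - 28 ≡ 6; y = λ·(28 - 6) - 31 ≡ 24. → (6, 24)
5P: (6, 24) + (0, 35). λ = (35 - 24)/(0 - 6) ≡ 11/31 mod 37. 31⁻¹ ≡ 6 (mod 37), so λ ≡ 29.
  x = λ² - 6 - 0 = 841 - 6 ≡ 21; y = λ·(6 - 21) - 24 ≡ 22. → (21, 22)

(21, 22)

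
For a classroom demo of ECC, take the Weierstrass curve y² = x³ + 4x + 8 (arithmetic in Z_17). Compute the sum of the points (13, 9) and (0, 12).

(13, 9) + (0, 12). λ = (12 - 9)/(0 - 13) ≡ 3/4 mod 17. 4⁻¹ ≡ 13 (mod 17) since 4·13 = 52 ≡ 1, so λ ≡ 5.
  x = λ² - 13 - 0 = 25 - 13 ≡ 12; y = λ·(13 - 12) - 9 ≡ 13. → (12, 13)

(12, 13)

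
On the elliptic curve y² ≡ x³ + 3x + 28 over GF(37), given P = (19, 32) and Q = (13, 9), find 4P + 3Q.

(17, 21)

First 4P:
Double-and-add on 4 = (100)₂. Start with P = (19, 32) for the leading 1-bit.
double: tangent at (19, 32): λ = (3·19² + 3)/(2·32) ≡ 13/27. 27⁻¹ ≡ 11 (mod 37), so λ ≡ 13·11 ≡ 32.
  x = λ² - 19 - 19 = 1024 - 38 ≡ 24; y = λ·(19 - 24) - 32 ≡ 30. → (24, 30)
double: tangent at (24, 30): λ = (3·24² + 3)/(2·30) ≡ 29/23. 23⁻¹ ≡ 29 (mod 37), so λ ≡ 29·29 ≡ 27.
  x = λ² - 24 - 24 = 729 - 48 ≡ 15; y = λ·(24 - 15) - 30 ≡ 28. → (15, 28)
4P = (15, 28).
Next 3Q:
Repeated addition: build up to 3Q.
2Q: tangent at (13, 9): λ = (3·13² + 3)/(2·9) ≡ 29/18. 18⁻¹ ≡ 35 (mod 37), so λ ≡ 29·35 ≡ 16.
  x = λ² - 13 - 13 = 256 - 26 ≡ 8; y = λ·(13 - 8) - 9 ≡ 34. → (8, 34)
3Q: (8, 34) + (13, 9). λ = (9 - 34)/(13 - 8) ≡ 12/5 mod 37. 5⁻¹ ≡ 15 (mod 37), so λ ≡ 32.
  x = λ² - 8 - 13 = 1024 - 21 ≡ 4; y = λ·(8 - 4) - 34 ≡ 20. → (4, 20)
3Q = (4, 20).
Finally 4P + 3Q:
(15, 28) + (4, 20). λ = (20 - 28)/(4 - 15) ≡ 29/26 mod 37. 26⁻¹ ≡ 10 (mod 37), so λ ≡ 31.
  x = λ² - 15 - 4 = 961 - 19 ≡ 17; y = λ·(15 - 17) - 28 ≡ 21. → (17, 21)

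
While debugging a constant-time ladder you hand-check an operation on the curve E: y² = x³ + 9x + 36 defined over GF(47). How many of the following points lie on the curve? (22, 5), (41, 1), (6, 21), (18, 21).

2

(22, 5): 5² ≡ 25, rhs ≡ 25 → on.
(41, 1): 1² ≡ 1, rhs ≡ 1 → on.
(6, 21): 21² ≡ 18, rhs ≡ 24 → off.
(18, 21): 21² ≡ 18, rhs ≡ 14 → off.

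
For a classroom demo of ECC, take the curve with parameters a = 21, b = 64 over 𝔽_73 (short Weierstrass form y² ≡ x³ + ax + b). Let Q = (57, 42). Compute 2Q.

(30, 63)

tangent at (57, 42): λ = (3·57² + 21)/(2·42) ≡ 59/11. 11⁻¹ ≡ 20 (mod 73), so λ ≡ 59·20 ≡ 12.
  x = λ² - 57 - 57 = 144 - 114 ≡ 30; y = λ·(57 - 30) - 42 ≡ 63. → (30, 63)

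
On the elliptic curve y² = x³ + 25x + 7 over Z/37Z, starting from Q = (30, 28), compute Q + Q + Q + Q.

Repeated addition: build up to 4Q.
2Q: tangent at (30, 28): λ = (3·30² + 25)/(2·28) ≡ 24/19. 19⁻¹ ≡ 2 (mod 37), so λ ≡ 24·2 ≡ 11.
  x = λ² - 30 - 30 = 121 - 60 ≡ 24; y = λ·(30 - 24) - 28 ≡ 1. → (24, 1)
3Q: (24, 1) + (30, 28). λ = (28 - 1)/(30 - 24) ≡ 27/6 mod 37. 6⁻¹ ≡ 31 (mod 37) since 6·31 = 186 ≡ 1, so λ ≡ 23.
  x = λ² - 24 - 30 = 529 - 54 ≡ 31; y = λ·(24 - 31) - 1 ≡ 23. → (31, 23)
4Q: (31, 23) + (30, 28). λ = (28 - 23)/(30 - 31) ≡ 5/36 mod 37. 36⁻¹ ≡ 36 (mod 37), so λ ≡ 32.
  x = λ² - 31 - 30 = 1024 - 61 ≡ 1; y = λ·(31 - 1) - 23 ≡ 12. → (1, 12)

(1, 12)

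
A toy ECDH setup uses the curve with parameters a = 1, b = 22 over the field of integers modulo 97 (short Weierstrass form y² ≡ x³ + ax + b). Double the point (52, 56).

(20, 31)

tangent at (52, 56): λ = (3·52² + 1)/(2·56) ≡ 62/15. 15⁻¹ ≡ 13 (mod 97), so λ ≡ 62·13 ≡ 30.
  x = λ² - 52 - 52 = 900 - 104 ≡ 20; y = λ·(52 - 20) - 56 ≡ 31. → (20, 31)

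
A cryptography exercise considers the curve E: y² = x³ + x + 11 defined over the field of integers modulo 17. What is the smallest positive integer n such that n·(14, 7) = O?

2P: tangent at (14, 7): λ = (3·14² + 1)/(2·7) ≡ 11/14. 14⁻¹ ≡ 11 (mod 17), so λ ≡ 11·11 ≡ 2.
  x = λ² - 14 - 14 = 4 - 28 ≡ 10; y = λ·(14 - 10) - 7 ≡ 1. → (10, 1)
3P: (10, 1) + (14, 7). λ = (7 - 1)/(14 - 10) ≡ 6/4 mod 17. 4⁻¹ ≡ 13 (mod 17), so λ ≡ 10.
  x = λ² - 10 - 14 = 100 - 24 ≡ 8; y = λ·(10 - 8) - 1 ≡ 2. → (8, 2)
4P: (8, 2) + (14, 7). λ = (7 - 2)/(14 - 8) ≡ 5/6 mod 17. 6⁻¹ ≡ 3 (mod 17), so λ ≡ 15.
  x = λ² - 8 - 14 = 225 - 22 ≡ 16; y = λ·(8 - 16) - 2 ≡ 14. → (16, 14)
5P: (16, 14) + (14, 7). λ = (7 - 14)/(14 - 16) ≡ 10/15 mod 17. 15⁻¹ ≡ 8 (mod 17) since 15·8 = 120 ≡ 1, so λ ≡ 12.
  x = λ² - 16 - 14 = 144 - 30 ≡ 12; y = λ·(16 - 12) - 14 ≡ 0. → (12, 0)
6P: (12, 0) + (14, 7). λ = (7 - 0)/(14 - 12) ≡ 7/2 mod 17. 2⁻¹ ≡ 9 (mod 17), so λ ≡ 12.
  x = λ² - 12 - 14 = 144 - 26 ≡ 16; y = λ·(12 - 16) - 0 ≡ 3. → (16, 3)
7P: (16, 3) + (14, 7). λ = (7 - 3)/(14 - 16) ≡ 4/15 mod 17. 15⁻¹ ≡ 8 (mod 17) since 15·8 = 120 ≡ 1, so λ ≡ 15.
  x = λ² - 16 - 14 = 225 - 30 ≡ 8; y = λ·(16 - 8) - 3 ≡ 15. → (8, 15)
8P: (8, 15) + (14, 7). λ = (7 - 15)/(14 - 8) ≡ 9/6 mod 17. 6⁻¹ ≡ 3 (mod 17) since 6·3 = 18 ≡ 1, so λ ≡ 10.
  x = λ² - 8 - 14 = 100 - 22 ≡ 10; y = λ·(8 - 10) - 15 ≡ 16. → (10, 16)
9P: (10, 16) + (14, 7). λ = (7 - 16)/(14 - 10) ≡ 8/4 mod 17. 4⁻¹ ≡ 13 (mod 17) since 4·13 = 52 ≡ 1, so λ ≡ 2.
  x = λ² - 10 - 14 = 4 - 24 ≡ 14; y = λ·(10 - 14) - 16 ≡ 10. → (14, 10)
10P: (14, 10) + (14, 7): same x and y₁ ≡ -y₂, so the sum is O.
10P = O, so the order is 10.

10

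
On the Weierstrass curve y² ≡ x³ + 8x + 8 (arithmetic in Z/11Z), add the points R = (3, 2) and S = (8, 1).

(4, 7)

(3, 2) + (8, 1). λ = (1 - 2)/(8 - 3) ≡ 10/5 mod 11. 5⁻¹ ≡ 9 (mod 11) since 5·9 = 45 ≡ 1, so λ ≡ 2.
  x = λ² - 3 - 8 = 4 - 11 ≡ 4; y = λ·(3 - 4) - 2 ≡ 7. → (4, 7)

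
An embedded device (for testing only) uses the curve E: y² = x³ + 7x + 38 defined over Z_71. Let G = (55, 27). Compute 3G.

(70, 39)

Repeated addition: build up to 3G.
2G: tangent at (55, 27): λ = (3·55² + 7)/(2·27) ≡ 65/54. 54⁻¹ ≡ 25 (mod 71) since 54·25 = 1350 ≡ 1, so λ ≡ 65·25 ≡ 63.
  x = λ² - 55 - 55 = 3969 - 110 ≡ 25; y = λ·(55 - 25) - 27 ≡ 17. → (25, 17)
3G: (25, 17) + (55, 27). λ = (27 - 17)/(55 - 25) ≡ 10/30 mod 71. 30⁻¹ ≡ 45 (mod 71), so λ ≡ 24.
  x = λ² - 25 - 55 = 576 - 80 ≡ 70; y = λ·(25 - 70) - 17 ≡ 39. → (70, 39)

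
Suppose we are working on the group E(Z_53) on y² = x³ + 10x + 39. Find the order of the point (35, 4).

2P: tangent at (35, 4): λ = (3·35² + 10)/(2·4) ≡ 28/8. 8⁻¹ ≡ 20 (mod 53) since 8·20 = 160 ≡ 1, so λ ≡ 28·20 ≡ 30.
  x = λ² - 35 - 35 = 900 - 70 ≡ 35; y = λ·(35 - 35) - 4 ≡ 49. → (35, 49)
3P: (35, 49) + (35, 4): same x and y₁ ≡ -y₂, so the sum is ∞.
3P = ∞, so the order is 3.

3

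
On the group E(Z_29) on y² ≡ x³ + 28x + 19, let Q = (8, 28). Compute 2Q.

(20, 16)

tangent at (8, 28): λ = (3·8² + 28)/(2·28) ≡ 17/27. 27⁻¹ ≡ 14 (mod 29) since 27·14 = 378 ≡ 1, so λ ≡ 17·14 ≡ 6.
  x = λ² - 8 - 8 = 36 - 16 ≡ 20; y = λ·(8 - 20) - 28 ≡ 16. → (20, 16)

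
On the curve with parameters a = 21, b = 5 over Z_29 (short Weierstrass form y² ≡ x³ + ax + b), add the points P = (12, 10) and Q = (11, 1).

(0, 11)

(12, 10) + (11, 1). λ = (1 - 10)/(11 - 12) ≡ 20/28 mod 29. 28⁻¹ ≡ 28 (mod 29), so λ ≡ 9.
  x = λ² - 12 - 11 = 81 - 23 ≡ 0; y = λ·(12 - 0) - 10 ≡ 11. → (0, 11)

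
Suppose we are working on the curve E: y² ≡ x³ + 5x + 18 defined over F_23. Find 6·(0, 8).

(0, 8)

Write Q = (0, 8).
Double-and-add on 6 = (110)₂. Start with Q = (0, 8) for the leading 1-bit.
double: tangent at (0, 8): λ = (3·0² + 5)/(2·8) ≡ 5/16. 16⁻¹ ≡ 13 (mod 23) since 16·13 = 208 ≡ 1, so λ ≡ 5·13 ≡ 19.
  x = λ² - 0 - 0 = 361 - 0 ≡ 16; y = λ·(0 - 16) - 8 ≡ 10. → (16, 10)
add Q: (16, 10) + (0, 8). λ = (8 - 10)/(0 - 16) ≡ 21/7 mod 23. 7⁻¹ ≡ 10 (mod 23), so λ ≡ 3.
  x = λ² - 16 - 0 = 9 - 16 ≡ 16; y = λ·(16 - 16) - 10 ≡ 13. → (16, 13)
double: tangent at (16, 13): λ = (3·16² + 5)/(2·13) ≡ 14/3. 3⁻¹ ≡ 8 (mod 23), so λ ≡ 14·8 ≡ 20.
  x = λ² - 16 - 16 = 400 - 32 ≡ 0; y = λ·(16 - 0) - 13 ≡ 8. → (0, 8)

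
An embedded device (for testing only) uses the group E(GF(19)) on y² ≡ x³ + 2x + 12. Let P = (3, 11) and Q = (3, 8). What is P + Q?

O

The two points share x = 3 and their y-coordinates satisfy 11 + 8 ≡ 0 (mod 19), so they are inverses. Their sum is ∞.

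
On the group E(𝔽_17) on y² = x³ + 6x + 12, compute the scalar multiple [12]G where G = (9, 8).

Double-and-add on 12 = (1100)₂. Start with G = (9, 8) for the leading 1-bit.
double: tangent at (9, 8): λ = (3·9² + 6)/(2·8) ≡ 11/16. 16⁻¹ ≡ 16 (mod 17) since 16·16 = 256 ≡ 1, so λ ≡ 11·16 ≡ 6.
  x = λ² - 9 - 9 = 36 - 18 ≡ 1; y = λ·(9 - 1) - 8 ≡ 6. → (1, 6)
add G: (1, 6) + (9, 8). λ = (8 - 6)/(9 - 1) ≡ 2/8 mod 17. 8⁻¹ ≡ 15 (mod 17) since 8·15 = 120 ≡ 1, so λ ≡ 13.
  x = λ² - 1 - 9 = 169 - 10 ≡ 6; y = λ·(1 - 6) - 6 ≡ 14. → (6, 14)
double: tangent at (6, 14): λ = (3·6² + 6)/(2·14) ≡ 12/11. 11⁻¹ ≡ 14 (mod 17) since 11·14 = 154 ≡ 1, so λ ≡ 12·14 ≡ 15.
  x = λ² - 6 - 6 = 225 - 12 ≡ 9; y = λ·(6 - 9) - 14 ≡ 9. → (9, 9)
double: tangent at (9, 9): λ = (3·9² + 6)/(2·9) ≡ 11/1. 1⁻¹ ≡ 1 (mod 17), so λ ≡ 11·1 ≡ 11.
  x = λ² - 9 - 9 = 121 - 18 ≡ 1; y = λ·(9 - 1) - 9 ≡ 11. → (1, 11)

(1, 11)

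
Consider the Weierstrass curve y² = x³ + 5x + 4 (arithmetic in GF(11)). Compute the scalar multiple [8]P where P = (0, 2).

Double-and-add on 8 = (1000)₂. Start with P = (0, 2) for the leading 1-bit.
double: tangent at (0, 2): λ = (3·0² + 5)/(2·2) ≡ 5/4. 4⁻¹ ≡ 3 (mod 11) since 4·3 = 12 ≡ 1, so λ ≡ 5·3 ≡ 4.
  x = λ² - 0 - 0 = 16 - 0 ≡ 5; y = λ·(0 - 5) - 2 ≡ 0. → (5, 0)
double: (5, 0) + (5, 0): same x and y₁ ≡ -y₂, so the sum is O.
double: O + O = O (identity).

O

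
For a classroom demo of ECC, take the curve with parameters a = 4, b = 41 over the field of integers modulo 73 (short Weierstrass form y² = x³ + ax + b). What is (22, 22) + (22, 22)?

tangent at (22, 22): λ = (3·22² + 4)/(2·22) ≡ 69/44. 44⁻¹ ≡ 5 (mod 73), so λ ≡ 69·5 ≡ 53.
  x = λ² - 22 - 22 = 2809 - 44 ≡ 64; y = λ·(22 - 64) - 22 ≡ 15. → (64, 15)

(64, 15)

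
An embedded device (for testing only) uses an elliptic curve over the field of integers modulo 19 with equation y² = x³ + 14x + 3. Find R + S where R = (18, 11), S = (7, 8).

(17, 10)

(18, 11) + (7, 8). λ = (8 - 11)/(7 - 18) ≡ 16/8 mod 19. 8⁻¹ ≡ 12 (mod 19), so λ ≡ 2.
  x = λ² - 18 - 7 = 4 - 25 ≡ 17; y = λ·(18 - 17) - 11 ≡ 10. → (17, 10)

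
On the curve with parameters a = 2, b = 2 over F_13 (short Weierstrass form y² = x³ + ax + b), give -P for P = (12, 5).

(12, 8)

-(12, 5) = (12, -5 mod 13) = (12, 8).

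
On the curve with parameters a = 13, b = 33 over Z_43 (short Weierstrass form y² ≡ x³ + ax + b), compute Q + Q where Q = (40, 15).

tangent at (40, 15): λ = (3·40² + 13)/(2·15) ≡ 40/30. 30⁻¹ ≡ 33 (mod 43), so λ ≡ 40·33 ≡ 30.
  x = λ² - 40 - 40 = 900 - 80 ≡ 3; y = λ·(40 - 3) - 15 ≡ 20. → (3, 20)

(3, 20)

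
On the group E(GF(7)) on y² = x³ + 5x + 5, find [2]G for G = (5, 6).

tangent at (5, 6): λ = (3·5² + 5)/(2·6) ≡ 3/5. 5⁻¹ ≡ 3 (mod 7), so λ ≡ 3·3 ≡ 2.
  x = λ² - 5 - 5 = 4 - 10 ≡ 1; y = λ·(5 - 1) - 6 ≡ 2. → (1, 2)

(1, 2)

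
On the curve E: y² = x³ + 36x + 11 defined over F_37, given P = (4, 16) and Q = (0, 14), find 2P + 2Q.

(0, 23)

First 2P:
Repeated addition: build up to 2P.
2P: tangent at (4, 16): λ = (3·4² + 36)/(2·16) ≡ 10/32. 32⁻¹ ≡ 22 (mod 37), so λ ≡ 10·22 ≡ 35.
  x = λ² - 4 - 4 = 1225 - 8 ≡ 33; y = λ·(4 - 33) - 16 ≡ 5. → (33, 5)
2P = (33, 5).
Next 2Q:
Repeated addition: build up to 2Q.
2Q: tangent at (0, 14): λ = (3·0² + 36)/(2·14) ≡ 36/28. 28⁻¹ ≡ 4 (mod 37) since 28·4 = 112 ≡ 1, so λ ≡ 36·4 ≡ 33.
  x = λ² - 0 - 0 = 1089 - 0 ≡ 16; y = λ·(0 - 16) - 14 ≡ 13. → (16, 13)
2Q = (16, 13).
Finally 2P + 2Q:
(33, 5) + (16, 13). λ = (13 - 5)/(16 - 33) ≡ 8/20 mod 37. 20⁻¹ ≡ 13 (mod 37) since 20·13 = 260 ≡ 1, so λ ≡ 30.
  x = λ² - 33 - 16 = 900 - 49 ≡ 0; y = λ·(33 - 0) - 5 ≡ 23. → (0, 23)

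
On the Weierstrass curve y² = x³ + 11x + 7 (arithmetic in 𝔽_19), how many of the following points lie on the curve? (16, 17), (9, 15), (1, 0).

2

(16, 17): 17² ≡ 4, rhs ≡ 4 → on.
(9, 15): 15² ≡ 16, rhs ≡ 18 → off.
(1, 0): 0² ≡ 0, rhs ≡ 0 → on.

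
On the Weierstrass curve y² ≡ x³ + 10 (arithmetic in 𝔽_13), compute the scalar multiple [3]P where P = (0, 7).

Repeated addition: build up to 3P.
2P: tangent at (0, 7): λ = (3·0² + 0)/(2·7) ≡ 0/1. 1⁻¹ ≡ 1 (mod 13) since 1·1 = 1 ≡ 1, so λ ≡ 0·1 ≡ 0.
  x = λ² - 0 - 0 = 0 - 0 ≡ 0; y = λ·(0 - 0) - 7 ≡ 6. → (0, 6)
3P: (0, 6) + (0, 7): same x and y₁ ≡ -y₂, so the sum is the point at infinity.

O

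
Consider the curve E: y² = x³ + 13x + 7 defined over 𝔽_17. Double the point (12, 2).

tangent at (12, 2): λ = (3·12² + 13)/(2·2) ≡ 3/4. 4⁻¹ ≡ 13 (mod 17), so λ ≡ 3·13 ≡ 5.
  x = λ² - 12 - 12 = 25 - 24 ≡ 1; y = λ·(12 - 1) - 2 ≡ 2. → (1, 2)

(1, 2)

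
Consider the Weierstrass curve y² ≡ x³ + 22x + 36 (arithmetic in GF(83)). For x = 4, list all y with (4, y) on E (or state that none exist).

none

x³ + 22x + 36 = 188 ≡ 22 (mod 83).
22 is a non-residue mod 83; no y exists.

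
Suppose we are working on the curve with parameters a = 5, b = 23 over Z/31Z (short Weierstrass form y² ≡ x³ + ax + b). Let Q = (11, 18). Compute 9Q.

(29, 6)

Repeated addition: build up to 9Q.
2Q: tangent at (11, 18): λ = (3·11² + 5)/(2·18) ≡ 27/5. 5⁻¹ ≡ 25 (mod 31) since 5·25 = 125 ≡ 1, so λ ≡ 27·25 ≡ 24.
  x = λ² - 11 - 11 = 576 - 22 ≡ 27; y = λ·(11 - 27) - 18 ≡ 1. → (27, 1)
3Q: (27, 1) + (11, 18). λ = (18 - 1)/(11 - 27) ≡ 17/15 mod 31. 15⁻¹ ≡ 29 (mod 31) since 15·29 = 435 ≡ 1, so λ ≡ 28.
  x = λ² - 27 - 11 = 784 - 38 ≡ 2; y = λ·(27 - 2) - 1 ≡ 17. → (2, 17)
4Q: (2, 17) + (11, 18). λ = (18 - 17)/(11 - 2) ≡ 1/9 mod 31. 9⁻¹ ≡ 7 (mod 31), so λ ≡ 7.
  x = λ² - 2 - 11 = 49 - 13 ≡ 5; y = λ·(2 - 5) - 17 ≡ 24. → (5, 24)
5Q: (5, 24) + (11, 18). λ = (18 - 24)/(11 - 5) ≡ 25/6 mod 31. 6⁻¹ ≡ 26 (mod 31) since 6·26 = 156 ≡ 1, so λ ≡ 30.
  x = λ² - 5 - 11 = 900 - 16 ≡ 16; y = λ·(5 - 16) - 24 ≡ 18. → (16, 18)
6Q: (16, 18) + (11, 18). λ = (18 - 18)/(11 - 16) ≡ 0/26 mod 31. 26⁻¹ ≡ 6 (mod 31), so λ ≡ 0.
  x = λ² - 16 - 11 = 0 - 27 ≡ 4; y = λ·(16 - 4) - 18 ≡ 13. → (4, 13)
7Q: (4, 13) + (11, 18). λ = (18 - 13)/(11 - 4) ≡ 5/7 mod 31. 7⁻¹ ≡ 9 (mod 31), so λ ≡ 14.
  x = λ² - 4 - 11 = 196 - 15 ≡ 26; y = λ·(4 - 26) - 13 ≡ 20. → (26, 20)
8Q: (26, 20) + (11, 18). λ = (18 - 20)/(11 - 26) ≡ 29/16 mod 31. 16⁻¹ ≡ 2 (mod 31), so λ ≡ 27.
  x = λ² - 26 - 11 = 729 - 37 ≡ 10; y = λ·(26 - 10) - 20 ≡ 9. → (10, 9)
9Q: (10, 9) + (11, 18). λ = (18 - 9)/(11 - 10) ≡ 9/1 mod 31. 1⁻¹ ≡ 1 (mod 31), so λ ≡ 9.
  x = λ² - 10 - 11 = 81 - 21 ≡ 29; y = λ·(10 - 29) - 9 ≡ 6. → (29, 6)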